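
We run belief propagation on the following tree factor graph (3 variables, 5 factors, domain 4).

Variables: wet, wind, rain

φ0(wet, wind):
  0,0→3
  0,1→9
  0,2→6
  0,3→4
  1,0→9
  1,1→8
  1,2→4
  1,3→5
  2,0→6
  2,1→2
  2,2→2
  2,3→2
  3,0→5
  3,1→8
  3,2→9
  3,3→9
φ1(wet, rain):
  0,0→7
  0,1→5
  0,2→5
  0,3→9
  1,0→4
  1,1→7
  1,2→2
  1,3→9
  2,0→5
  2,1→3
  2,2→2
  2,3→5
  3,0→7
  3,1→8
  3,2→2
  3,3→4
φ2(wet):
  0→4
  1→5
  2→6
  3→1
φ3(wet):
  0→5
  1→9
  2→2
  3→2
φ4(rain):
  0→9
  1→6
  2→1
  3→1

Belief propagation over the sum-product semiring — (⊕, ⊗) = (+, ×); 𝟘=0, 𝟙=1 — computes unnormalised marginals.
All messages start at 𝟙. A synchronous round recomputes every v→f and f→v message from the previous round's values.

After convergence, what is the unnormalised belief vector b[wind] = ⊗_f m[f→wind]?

init: all messages = 𝟙 over 4 values
r1 m[φ0→wet] = [22, 26, 12, 31]
r1 m[φ0→wind] = [23, 27, 21, 20]
r1 m[φ1→wet] = [26, 22, 15, 21]
r1 m[φ1→rain] = [23, 23, 11, 27]
r1 m[φ2→wet] = [4, 5, 6, 1]
r1 m[φ3→wet] = [5, 9, 2, 2]
r1 m[φ4→rain] = [9, 6, 1, 1]
r1 m[wet→φ0] = [1, 1, 1, 1]
r1 m[wet→φ1] = [1, 1, 1, 1]
r1 m[wet→φ2] = [1, 1, 1, 1]
r1 m[wet→φ3] = [1, 1, 1, 1]
r1 m[wind→φ0] = [1, 1, 1, 1]
r1 m[rain→φ1] = [1, 1, 1, 1]
r1 m[rain→φ4] = [1, 1, 1, 1]
r2 m[φ0→wet] = [22, 26, 12, 31]
r2 m[φ0→wind] = [23, 27, 21, 20]
r2 m[φ1→wet] = [26, 22, 15, 21]
r2 m[φ1→rain] = [23, 23, 11, 27]
r2 m[φ2→wet] = [4, 5, 6, 1]
r2 m[φ3→wet] = [5, 9, 2, 2]
r2 m[φ4→rain] = [9, 6, 1, 1]
r2 m[wet→φ0] = [520, 990, 180, 42]
r2 m[wet→φ1] = [440, 1170, 144, 62]
r2 m[wet→φ2] = [2860, 5148, 360, 1302]
r2 m[wet→φ3] = [2288, 2860, 1080, 651]
r2 m[wind→φ0] = [1, 1, 1, 1]
r2 m[rain→φ1] = [9, 6, 1, 1]
r2 m[rain→φ4] = [23, 23, 11, 27]
r3 m[φ0→wet] = [22, 26, 12, 31]
r3 m[φ0→wind] = [11760, 13296, 7818, 7768]
r3 m[φ1→wet] = [107, 89, 70, 117]
r3 m[φ1→rain] = [8914, 11318, 4952, 15458]
r3 m[φ2→wet] = [4, 5, 6, 1]
r3 m[φ3→wet] = [5, 9, 2, 2]
r3 m[φ4→rain] = [9, 6, 1, 1]
r3 m[wet→φ0] = [520, 990, 180, 42]
r3 m[wet→φ1] = [440, 1170, 144, 62]
r3 m[wet→φ2] = [2860, 5148, 360, 1302]
r3 m[wet→φ3] = [2288, 2860, 1080, 651]
r3 m[wind→φ0] = [1, 1, 1, 1]
r3 m[rain→φ1] = [9, 6, 1, 1]
r3 m[rain→φ4] = [23, 23, 11, 27]
r4 m[φ0→wet] = [22, 26, 12, 31]
r4 m[φ0→wind] = [11760, 13296, 7818, 7768]
r4 m[φ1→wet] = [107, 89, 70, 117]
r4 m[φ1→rain] = [8914, 11318, 4952, 15458]
r4 m[φ2→wet] = [4, 5, 6, 1]
r4 m[φ3→wet] = [5, 9, 2, 2]
r4 m[φ4→rain] = [9, 6, 1, 1]
r4 m[wet→φ0] = [2140, 4005, 840, 234]
r4 m[wet→φ1] = [440, 1170, 144, 62]
r4 m[wet→φ2] = [11770, 20826, 1680, 7254]
r4 m[wet→φ3] = [9416, 11570, 5040, 3627]
r4 m[wind→φ0] = [1, 1, 1, 1]
r4 m[rain→φ1] = [9, 6, 1, 1]
r4 m[rain→φ4] = [8914, 11318, 4952, 15458]
r5 m[φ0→wet] = [22, 26, 12, 31]
r5 m[φ0→wind] = [48675, 54852, 32646, 32371]
r5 m[φ1→wet] = [107, 89, 70, 117]
r5 m[φ1→rain] = [8914, 11318, 4952, 15458]
r5 m[φ2→wet] = [4, 5, 6, 1]
r5 m[φ3→wet] = [5, 9, 2, 2]
r5 m[φ4→rain] = [9, 6, 1, 1]
r5 m[wet→φ0] = [2140, 4005, 840, 234]
r5 m[wet→φ1] = [440, 1170, 144, 62]
r5 m[wet→φ2] = [11770, 20826, 1680, 7254]
r5 m[wet→φ3] = [9416, 11570, 5040, 3627]
r5 m[wind→φ0] = [1, 1, 1, 1]
r5 m[rain→φ1] = [9, 6, 1, 1]
r5 m[rain→φ4] = [8914, 11318, 4952, 15458]
r6 m[φ0→wet] = [22, 26, 12, 31]
r6 m[φ0→wind] = [48675, 54852, 32646, 32371]
r6 m[φ1→wet] = [107, 89, 70, 117]
r6 m[φ1→rain] = [8914, 11318, 4952, 15458]
r6 m[φ2→wet] = [4, 5, 6, 1]
r6 m[φ3→wet] = [5, 9, 2, 2]
r6 m[φ4→rain] = [9, 6, 1, 1]
r6 m[wet→φ0] = [2140, 4005, 840, 234]
r6 m[wet→φ1] = [440, 1170, 144, 62]
r6 m[wet→φ2] = [11770, 20826, 1680, 7254]
r6 m[wet→φ3] = [9416, 11570, 5040, 3627]
r6 m[wind→φ0] = [1, 1, 1, 1]
r6 m[rain→φ1] = [9, 6, 1, 1]
r6 m[rain→φ4] = [8914, 11318, 4952, 15458]
fixed point reached at round 6
b[wind] = ⊗ incoming = [48675, 54852, 32646, 32371]

b[wind] = [48675, 54852, 32646, 32371]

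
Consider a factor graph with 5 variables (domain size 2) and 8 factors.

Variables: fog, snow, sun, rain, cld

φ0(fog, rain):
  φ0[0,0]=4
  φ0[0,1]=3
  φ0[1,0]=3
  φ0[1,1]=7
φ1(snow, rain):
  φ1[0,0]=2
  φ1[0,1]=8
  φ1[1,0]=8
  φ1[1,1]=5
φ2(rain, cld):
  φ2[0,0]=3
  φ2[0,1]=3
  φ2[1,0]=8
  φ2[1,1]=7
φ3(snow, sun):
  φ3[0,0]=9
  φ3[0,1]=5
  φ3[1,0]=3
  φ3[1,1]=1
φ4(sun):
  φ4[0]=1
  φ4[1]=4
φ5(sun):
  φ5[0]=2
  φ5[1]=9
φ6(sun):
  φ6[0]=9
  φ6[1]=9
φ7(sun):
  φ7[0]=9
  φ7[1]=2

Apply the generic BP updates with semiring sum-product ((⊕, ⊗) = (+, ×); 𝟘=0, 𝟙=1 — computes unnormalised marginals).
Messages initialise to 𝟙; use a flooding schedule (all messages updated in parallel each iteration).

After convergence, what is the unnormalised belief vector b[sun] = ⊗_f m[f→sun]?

init: all messages = 𝟙 over 2 values
r1 m[φ0→fog] = [7, 10]
r1 m[φ0→rain] = [7, 10]
r1 m[φ1→snow] = [10, 13]
r1 m[φ1→rain] = [10, 13]
r1 m[φ2→rain] = [6, 15]
r1 m[φ2→cld] = [11, 10]
r1 m[φ3→snow] = [14, 4]
r1 m[φ3→sun] = [12, 6]
r1 m[φ4→sun] = [1, 4]
r1 m[φ5→sun] = [2, 9]
r1 m[φ6→sun] = [9, 9]
r1 m[φ7→sun] = [9, 2]
r1 m[fog→φ0] = [1, 1]
r1 m[snow→φ1] = [1, 1]
r1 m[snow→φ3] = [1, 1]
r1 m[sun→φ3] = [1, 1]
r1 m[sun→φ4] = [1, 1]
r1 m[sun→φ5] = [1, 1]
r1 m[sun→φ6] = [1, 1]
r1 m[sun→φ7] = [1, 1]
r1 m[rain→φ0] = [1, 1]
r1 m[rain→φ1] = [1, 1]
r1 m[rain→φ2] = [1, 1]
r1 m[cld→φ2] = [1, 1]
r2 m[φ0→fog] = [7, 10]
r2 m[φ0→rain] = [7, 10]
r2 m[φ1→snow] = [10, 13]
r2 m[φ1→rain] = [10, 13]
r2 m[φ2→rain] = [6, 15]
r2 m[φ2→cld] = [11, 10]
r2 m[φ3→snow] = [14, 4]
r2 m[φ3→sun] = [12, 6]
r2 m[φ4→sun] = [1, 4]
r2 m[φ5→sun] = [2, 9]
r2 m[φ6→sun] = [9, 9]
r2 m[φ7→sun] = [9, 2]
r2 m[fog→φ0] = [1, 1]
r2 m[snow→φ1] = [14, 4]
r2 m[snow→φ3] = [10, 13]
r2 m[sun→φ3] = [162, 648]
r2 m[sun→φ4] = [1944, 972]
r2 m[sun→φ5] = [972, 432]
r2 m[sun→φ6] = [216, 432]
r2 m[sun→φ7] = [216, 1944]
r2 m[rain→φ0] = [60, 195]
r2 m[rain→φ1] = [42, 150]
r2 m[rain→φ2] = [70, 130]
r2 m[cld→φ2] = [1, 1]
r3 m[φ0→fog] = [825, 1545]
r3 m[φ0→rain] = [7, 10]
r3 m[φ1→snow] = [1284, 1086]
r3 m[φ1→rain] = [60, 132]
r3 m[φ2→rain] = [6, 15]
r3 m[φ2→cld] = [1250, 1120]
r3 m[φ3→snow] = [4698, 1134]
r3 m[φ3→sun] = [129, 63]
r3 m[φ4→sun] = [1, 4]
r3 m[φ5→sun] = [2, 9]
r3 m[φ6→sun] = [9, 9]
r3 m[φ7→sun] = [9, 2]
r3 m[fog→φ0] = [1, 1]
r3 m[snow→φ1] = [14, 4]
r3 m[snow→φ3] = [10, 13]
r3 m[sun→φ3] = [162, 648]
r3 m[sun→φ4] = [1944, 972]
r3 m[sun→φ5] = [972, 432]
r3 m[sun→φ6] = [216, 432]
r3 m[sun→φ7] = [216, 1944]
r3 m[rain→φ0] = [60, 195]
r3 m[rain→φ1] = [42, 150]
r3 m[rain→φ2] = [70, 130]
r3 m[cld→φ2] = [1, 1]
r4 m[φ0→fog] = [825, 1545]
r4 m[φ0→rain] = [7, 10]
r4 m[φ1→snow] = [1284, 1086]
r4 m[φ1→rain] = [60, 132]
r4 m[φ2→rain] = [6, 15]
r4 m[φ2→cld] = [1250, 1120]
r4 m[φ3→snow] = [4698, 1134]
r4 m[φ3→sun] = [129, 63]
r4 m[φ4→sun] = [1, 4]
r4 m[φ5→sun] = [2, 9]
r4 m[φ6→sun] = [9, 9]
r4 m[φ7→sun] = [9, 2]
r4 m[fog→φ0] = [1, 1]
r4 m[snow→φ1] = [4698, 1134]
r4 m[snow→φ3] = [1284, 1086]
r4 m[sun→φ3] = [162, 648]
r4 m[sun→φ4] = [20898, 10206]
r4 m[sun→φ5] = [10449, 4536]
r4 m[sun→φ6] = [2322, 4536]
r4 m[sun→φ7] = [2322, 20412]
r4 m[rain→φ0] = [360, 1980]
r4 m[rain→φ1] = [42, 150]
r4 m[rain→φ2] = [420, 1320]
r4 m[cld→φ2] = [1, 1]
r5 m[φ0→fog] = [7380, 14940]
r5 m[φ0→rain] = [7, 10]
r5 m[φ1→snow] = [1284, 1086]
r5 m[φ1→rain] = [18468, 43254]
r5 m[φ2→rain] = [6, 15]
r5 m[φ2→cld] = [11820, 10500]
r5 m[φ3→snow] = [4698, 1134]
r5 m[φ3→sun] = [14814, 7506]
r5 m[φ4→sun] = [1, 4]
r5 m[φ5→sun] = [2, 9]
r5 m[φ6→sun] = [9, 9]
r5 m[φ7→sun] = [9, 2]
r5 m[fog→φ0] = [1, 1]
r5 m[snow→φ1] = [4698, 1134]
r5 m[snow→φ3] = [1284, 1086]
r5 m[sun→φ3] = [162, 648]
r5 m[sun→φ4] = [20898, 10206]
r5 m[sun→φ5] = [10449, 4536]
r5 m[sun→φ6] = [2322, 4536]
r5 m[sun→φ7] = [2322, 20412]
r5 m[rain→φ0] = [360, 1980]
r5 m[rain→φ1] = [42, 150]
r5 m[rain→φ2] = [420, 1320]
r5 m[cld→φ2] = [1, 1]
r6 m[φ0→fog] = [7380, 14940]
r6 m[φ0→rain] = [7, 10]
r6 m[φ1→snow] = [1284, 1086]
r6 m[φ1→rain] = [18468, 43254]
r6 m[φ2→rain] = [6, 15]
r6 m[φ2→cld] = [11820, 10500]
r6 m[φ3→snow] = [4698, 1134]
r6 m[φ3→sun] = [14814, 7506]
r6 m[φ4→sun] = [1, 4]
r6 m[φ5→sun] = [2, 9]
r6 m[φ6→sun] = [9, 9]
r6 m[φ7→sun] = [9, 2]
r6 m[fog→φ0] = [1, 1]
r6 m[snow→φ1] = [4698, 1134]
r6 m[snow→φ3] = [1284, 1086]
r6 m[sun→φ3] = [162, 648]
r6 m[sun→φ4] = [2399868, 1215972]
r6 m[sun→φ5] = [1199934, 540432]
r6 m[sun→φ6] = [266652, 540432]
r6 m[sun→φ7] = [266652, 2431944]
r6 m[rain→φ0] = [110808, 648810]
r6 m[rain→φ1] = [42, 150]
r6 m[rain→φ2] = [129276, 432540]
r6 m[cld→φ2] = [1, 1]
r7 m[φ0→fog] = [2389662, 4874094]
r7 m[φ0→rain] = [7, 10]
r7 m[φ1→snow] = [1284, 1086]
r7 m[φ1→rain] = [18468, 43254]
r7 m[φ2→rain] = [6, 15]
r7 m[φ2→cld] = [3848148, 3415608]
r7 m[φ3→snow] = [4698, 1134]
r7 m[φ3→sun] = [14814, 7506]
r7 m[φ4→sun] = [1, 4]
r7 m[φ5→sun] = [2, 9]
r7 m[φ6→sun] = [9, 9]
r7 m[φ7→sun] = [9, 2]
r7 m[fog→φ0] = [1, 1]
r7 m[snow→φ1] = [4698, 1134]
r7 m[snow→φ3] = [1284, 1086]
r7 m[sun→φ3] = [162, 648]
r7 m[sun→φ4] = [2399868, 1215972]
r7 m[sun→φ5] = [1199934, 540432]
r7 m[sun→φ6] = [266652, 540432]
r7 m[sun→φ7] = [266652, 2431944]
r7 m[rain→φ0] = [110808, 648810]
r7 m[rain→φ1] = [42, 150]
r7 m[rain→φ2] = [129276, 432540]
r7 m[cld→φ2] = [1, 1]
r8 m[φ0→fog] = [2389662, 4874094]
r8 m[φ0→rain] = [7, 10]
r8 m[φ1→snow] = [1284, 1086]
r8 m[φ1→rain] = [18468, 43254]
r8 m[φ2→rain] = [6, 15]
r8 m[φ2→cld] = [3848148, 3415608]
r8 m[φ3→snow] = [4698, 1134]
r8 m[φ3→sun] = [14814, 7506]
r8 m[φ4→sun] = [1, 4]
r8 m[φ5→sun] = [2, 9]
r8 m[φ6→sun] = [9, 9]
r8 m[φ7→sun] = [9, 2]
r8 m[fog→φ0] = [1, 1]
r8 m[snow→φ1] = [4698, 1134]
r8 m[snow→φ3] = [1284, 1086]
r8 m[sun→φ3] = [162, 648]
r8 m[sun→φ4] = [2399868, 1215972]
r8 m[sun→φ5] = [1199934, 540432]
r8 m[sun→φ6] = [266652, 540432]
r8 m[sun→φ7] = [266652, 2431944]
r8 m[rain→φ0] = [110808, 648810]
r8 m[rain→φ1] = [42, 150]
r8 m[rain→φ2] = [129276, 432540]
r8 m[cld→φ2] = [1, 1]
fixed point reached at round 8
b[sun] = ⊗ incoming = [2399868, 4863888]

b[sun] = [2399868, 4863888]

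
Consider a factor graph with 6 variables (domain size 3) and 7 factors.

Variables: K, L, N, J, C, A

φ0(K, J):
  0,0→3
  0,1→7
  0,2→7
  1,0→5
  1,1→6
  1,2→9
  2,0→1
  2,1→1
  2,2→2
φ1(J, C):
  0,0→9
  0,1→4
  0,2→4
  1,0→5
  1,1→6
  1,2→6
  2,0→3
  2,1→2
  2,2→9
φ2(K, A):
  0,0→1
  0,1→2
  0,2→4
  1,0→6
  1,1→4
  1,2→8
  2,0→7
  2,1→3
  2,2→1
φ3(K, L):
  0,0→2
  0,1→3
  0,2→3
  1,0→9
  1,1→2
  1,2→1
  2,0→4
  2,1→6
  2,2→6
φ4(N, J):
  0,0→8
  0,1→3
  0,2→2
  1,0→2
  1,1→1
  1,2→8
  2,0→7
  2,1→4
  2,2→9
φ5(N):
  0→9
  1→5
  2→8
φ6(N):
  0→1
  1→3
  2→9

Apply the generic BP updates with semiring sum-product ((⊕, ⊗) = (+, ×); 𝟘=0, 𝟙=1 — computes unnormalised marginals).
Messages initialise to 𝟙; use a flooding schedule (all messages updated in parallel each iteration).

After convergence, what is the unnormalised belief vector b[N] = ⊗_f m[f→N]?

init: all messages = 𝟙 over 3 values
r1 m[φ0→K] = [17, 20, 4]
r1 m[φ0→J] = [9, 14, 18]
r1 m[φ1→J] = [17, 17, 14]
r1 m[φ1→C] = [17, 12, 19]
r1 m[φ2→K] = [7, 18, 11]
r1 m[φ2→A] = [14, 9, 13]
r1 m[φ3→K] = [8, 12, 16]
r1 m[φ3→L] = [15, 11, 10]
r1 m[φ4→N] = [13, 11, 20]
r1 m[φ4→J] = [17, 8, 19]
r1 m[φ5→N] = [9, 5, 8]
r1 m[φ6→N] = [1, 3, 9]
r1 m[K→φ0] = [1, 1, 1]
r1 m[K→φ2] = [1, 1, 1]
r1 m[K→φ3] = [1, 1, 1]
r1 m[L→φ3] = [1, 1, 1]
r1 m[N→φ4] = [1, 1, 1]
r1 m[N→φ5] = [1, 1, 1]
r1 m[N→φ6] = [1, 1, 1]
r1 m[J→φ0] = [1, 1, 1]
r1 m[J→φ1] = [1, 1, 1]
r1 m[J→φ4] = [1, 1, 1]
r1 m[C→φ1] = [1, 1, 1]
r1 m[A→φ2] = [1, 1, 1]
r2 m[φ0→K] = [17, 20, 4]
r2 m[φ0→J] = [9, 14, 18]
r2 m[φ1→J] = [17, 17, 14]
r2 m[φ1→C] = [17, 12, 19]
r2 m[φ2→K] = [7, 18, 11]
r2 m[φ2→A] = [14, 9, 13]
r2 m[φ3→K] = [8, 12, 16]
r2 m[φ3→L] = [15, 11, 10]
r2 m[φ4→N] = [13, 11, 20]
r2 m[φ4→J] = [17, 8, 19]
r2 m[φ5→N] = [9, 5, 8]
r2 m[φ6→N] = [1, 3, 9]
r2 m[K→φ0] = [56, 216, 176]
r2 m[K→φ2] = [136, 240, 64]
r2 m[K→φ3] = [119, 360, 44]
r2 m[L→φ3] = [1, 1, 1]
r2 m[N→φ4] = [9, 15, 72]
r2 m[N→φ5] = [13, 33, 180]
r2 m[N→φ6] = [117, 55, 160]
r2 m[J→φ0] = [289, 136, 266]
r2 m[J→φ1] = [153, 112, 342]
r2 m[J→φ4] = [153, 238, 252]
r2 m[C→φ1] = [1, 1, 1]
r2 m[A→φ2] = [1, 1, 1]
r3 m[φ0→K] = [3681, 4655, 957]
r3 m[φ0→J] = [1424, 1864, 2688]
r3 m[φ1→J] = [17, 17, 14]
r3 m[φ1→C] = [2963, 1968, 4362]
r3 m[φ2→K] = [7, 18, 11]
r3 m[φ2→A] = [2024, 1424, 2528]
r3 m[φ3→K] = [8, 12, 16]
r3 m[φ3→L] = [3654, 1341, 981]
r3 m[φ4→N] = [2442, 2560, 4291]
r3 m[φ4→J] = [606, 330, 786]
r3 m[φ5→N] = [9, 5, 8]
r3 m[φ6→N] = [1, 3, 9]
r3 m[K→φ0] = [56, 216, 176]
r3 m[K→φ2] = [136, 240, 64]
r3 m[K→φ3] = [119, 360, 44]
r3 m[L→φ3] = [1, 1, 1]
r3 m[N→φ4] = [9, 15, 72]
r3 m[N→φ5] = [13, 33, 180]
r3 m[N→φ6] = [117, 55, 160]
r3 m[J→φ0] = [289, 136, 266]
r3 m[J→φ1] = [153, 112, 342]
r3 m[J→φ4] = [153, 238, 252]
r3 m[C→φ1] = [1, 1, 1]
r3 m[A→φ2] = [1, 1, 1]
r4 m[φ0→K] = [3681, 4655, 957]
r4 m[φ0→J] = [1424, 1864, 2688]
r4 m[φ1→J] = [17, 17, 14]
r4 m[φ1→C] = [2963, 1968, 4362]
r4 m[φ2→K] = [7, 18, 11]
r4 m[φ2→A] = [2024, 1424, 2528]
r4 m[φ3→K] = [8, 12, 16]
r4 m[φ3→L] = [3654, 1341, 981]
r4 m[φ4→N] = [2442, 2560, 4291]
r4 m[φ4→J] = [606, 330, 786]
r4 m[φ5→N] = [9, 5, 8]
r4 m[φ6→N] = [1, 3, 9]
r4 m[K→φ0] = [56, 216, 176]
r4 m[K→φ2] = [29448, 55860, 15312]
r4 m[K→φ3] = [25767, 83790, 10527]
r4 m[L→φ3] = [1, 1, 1]
r4 m[N→φ4] = [9, 15, 72]
r4 m[N→φ5] = [2442, 7680, 38619]
r4 m[N→φ6] = [21978, 12800, 34328]
r4 m[J→φ0] = [10302, 5610, 11004]
r4 m[J→φ1] = [862944, 615120, 2112768]
r4 m[J→φ4] = [24208, 31688, 37632]
r4 m[C→φ1] = [1, 1, 1]
r4 m[A→φ2] = [1, 1, 1]
r5 m[φ0→K] = [147204, 184206, 37920]
r5 m[φ0→J] = [1424, 1864, 2688]
r5 m[φ1→J] = [17, 17, 14]
r5 m[φ1→C] = [17180400, 11368032, 26157408]
r5 m[φ2→K] = [7, 18, 11]
r5 m[φ2→A] = [471792, 328272, 579984]
r5 m[φ3→K] = [8, 12, 16]
r5 m[φ3→L] = [847752, 308043, 224253]
r5 m[φ4→N] = [363992, 381160, 634896]
r5 m[φ4→J] = [606, 330, 786]
r5 m[φ5→N] = [9, 5, 8]
r5 m[φ6→N] = [1, 3, 9]
r5 m[K→φ0] = [56, 216, 176]
r5 m[K→φ2] = [29448, 55860, 15312]
r5 m[K→φ3] = [25767, 83790, 10527]
r5 m[L→φ3] = [1, 1, 1]
r5 m[N→φ4] = [9, 15, 72]
r5 m[N→φ5] = [2442, 7680, 38619]
r5 m[N→φ6] = [21978, 12800, 34328]
r5 m[J→φ0] = [10302, 5610, 11004]
r5 m[J→φ1] = [862944, 615120, 2112768]
r5 m[J→φ4] = [24208, 31688, 37632]
r5 m[C→φ1] = [1, 1, 1]
r5 m[A→φ2] = [1, 1, 1]
r6 m[φ0→K] = [147204, 184206, 37920]
r6 m[φ0→J] = [1424, 1864, 2688]
r6 m[φ1→J] = [17, 17, 14]
r6 m[φ1→C] = [17180400, 11368032, 26157408]
r6 m[φ2→K] = [7, 18, 11]
r6 m[φ2→A] = [471792, 328272, 579984]
r6 m[φ3→K] = [8, 12, 16]
r6 m[φ3→L] = [847752, 308043, 224253]
r6 m[φ4→N] = [363992, 381160, 634896]
r6 m[φ4→J] = [606, 330, 786]
r6 m[φ5→N] = [9, 5, 8]
r6 m[φ6→N] = [1, 3, 9]
r6 m[K→φ0] = [56, 216, 176]
r6 m[K→φ2] = [1177632, 2210472, 606720]
r6 m[K→φ3] = [1030428, 3315708, 417120]
r6 m[L→φ3] = [1, 1, 1]
r6 m[N→φ4] = [9, 15, 72]
r6 m[N→φ5] = [363992, 1143480, 5714064]
r6 m[N→φ6] = [3275928, 1905800, 5079168]
r6 m[J→φ0] = [10302, 5610, 11004]
r6 m[J→φ1] = [862944, 615120, 2112768]
r6 m[J→φ4] = [24208, 31688, 37632]
r6 m[C→φ1] = [1, 1, 1]
r6 m[A→φ2] = [1, 1, 1]
r7 m[φ0→K] = [147204, 184206, 37920]
r7 m[φ0→J] = [1424, 1864, 2688]
r7 m[φ1→J] = [17, 17, 14]
r7 m[φ1→C] = [17180400, 11368032, 26157408]
r7 m[φ2→K] = [7, 18, 11]
r7 m[φ2→A] = [18687504, 13017312, 23001024]
r7 m[φ3→K] = [8, 12, 16]
r7 m[φ3→L] = [33570708, 12225420, 8909712]
r7 m[φ4→N] = [363992, 381160, 634896]
r7 m[φ4→J] = [606, 330, 786]
r7 m[φ5→N] = [9, 5, 8]
r7 m[φ6→N] = [1, 3, 9]
r7 m[K→φ0] = [56, 216, 176]
r7 m[K→φ2] = [1177632, 2210472, 606720]
r7 m[K→φ3] = [1030428, 3315708, 417120]
r7 m[L→φ3] = [1, 1, 1]
r7 m[N→φ4] = [9, 15, 72]
r7 m[N→φ5] = [363992, 1143480, 5714064]
r7 m[N→φ6] = [3275928, 1905800, 5079168]
r7 m[J→φ0] = [10302, 5610, 11004]
r7 m[J→φ1] = [862944, 615120, 2112768]
r7 m[J→φ4] = [24208, 31688, 37632]
r7 m[C→φ1] = [1, 1, 1]
r7 m[A→φ2] = [1, 1, 1]
r8 m[φ0→K] = [147204, 184206, 37920]
r8 m[φ0→J] = [1424, 1864, 2688]
r8 m[φ1→J] = [17, 17, 14]
r8 m[φ1→C] = [17180400, 11368032, 26157408]
r8 m[φ2→K] = [7, 18, 11]
r8 m[φ2→A] = [18687504, 13017312, 23001024]
r8 m[φ3→K] = [8, 12, 16]
r8 m[φ3→L] = [33570708, 12225420, 8909712]
r8 m[φ4→N] = [363992, 381160, 634896]
r8 m[φ4→J] = [606, 330, 786]
r8 m[φ5→N] = [9, 5, 8]
r8 m[φ6→N] = [1, 3, 9]
r8 m[K→φ0] = [56, 216, 176]
r8 m[K→φ2] = [1177632, 2210472, 606720]
r8 m[K→φ3] = [1030428, 3315708, 417120]
r8 m[L→φ3] = [1, 1, 1]
r8 m[N→φ4] = [9, 15, 72]
r8 m[N→φ5] = [363992, 1143480, 5714064]
r8 m[N→φ6] = [3275928, 1905800, 5079168]
r8 m[J→φ0] = [10302, 5610, 11004]
r8 m[J→φ1] = [862944, 615120, 2112768]
r8 m[J→φ4] = [24208, 31688, 37632]
r8 m[C→φ1] = [1, 1, 1]
r8 m[A→φ2] = [1, 1, 1]
fixed point reached at round 8
b[N] = ⊗ incoming = [3275928, 5717400, 45712512]

b[N] = [3275928, 5717400, 45712512]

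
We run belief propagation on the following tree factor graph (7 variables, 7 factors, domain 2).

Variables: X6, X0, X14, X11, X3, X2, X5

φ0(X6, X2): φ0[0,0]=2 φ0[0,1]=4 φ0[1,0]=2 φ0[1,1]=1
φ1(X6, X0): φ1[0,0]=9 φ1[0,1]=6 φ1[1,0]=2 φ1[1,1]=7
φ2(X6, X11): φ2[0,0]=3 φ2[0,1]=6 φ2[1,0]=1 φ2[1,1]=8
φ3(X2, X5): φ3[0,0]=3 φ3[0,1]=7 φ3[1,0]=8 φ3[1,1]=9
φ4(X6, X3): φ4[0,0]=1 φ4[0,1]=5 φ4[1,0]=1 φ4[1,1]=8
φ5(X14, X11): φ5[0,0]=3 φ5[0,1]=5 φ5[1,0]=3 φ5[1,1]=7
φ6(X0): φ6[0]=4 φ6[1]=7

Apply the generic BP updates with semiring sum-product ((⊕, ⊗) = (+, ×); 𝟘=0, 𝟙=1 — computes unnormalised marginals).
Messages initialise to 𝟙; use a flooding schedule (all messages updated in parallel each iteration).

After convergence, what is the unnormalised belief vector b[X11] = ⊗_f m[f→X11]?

init: all messages = 𝟙 over 2 values
r1 m[φ0→X6] = [6, 3]
r1 m[φ0→X2] = [4, 5]
r1 m[φ1→X6] = [15, 9]
r1 m[φ1→X0] = [11, 13]
r1 m[φ2→X6] = [9, 9]
r1 m[φ2→X11] = [4, 14]
r1 m[φ3→X2] = [10, 17]
r1 m[φ3→X5] = [11, 16]
r1 m[φ4→X6] = [6, 9]
r1 m[φ4→X3] = [2, 13]
r1 m[φ5→X14] = [8, 10]
r1 m[φ5→X11] = [6, 12]
r1 m[φ6→X0] = [4, 7]
r1 m[X6→φ0] = [1, 1]
r1 m[X6→φ1] = [1, 1]
r1 m[X6→φ2] = [1, 1]
r1 m[X6→φ4] = [1, 1]
r1 m[X0→φ1] = [1, 1]
r1 m[X0→φ6] = [1, 1]
r1 m[X14→φ5] = [1, 1]
r1 m[X11→φ2] = [1, 1]
r1 m[X11→φ5] = [1, 1]
r1 m[X3→φ4] = [1, 1]
r1 m[X2→φ0] = [1, 1]
r1 m[X2→φ3] = [1, 1]
r1 m[X5→φ3] = [1, 1]
r2 m[φ0→X6] = [6, 3]
r2 m[φ0→X2] = [4, 5]
r2 m[φ1→X6] = [15, 9]
r2 m[φ1→X0] = [11, 13]
r2 m[φ2→X6] = [9, 9]
r2 m[φ2→X11] = [4, 14]
r2 m[φ3→X2] = [10, 17]
r2 m[φ3→X5] = [11, 16]
r2 m[φ4→X6] = [6, 9]
r2 m[φ4→X3] = [2, 13]
r2 m[φ5→X14] = [8, 10]
r2 m[φ5→X11] = [6, 12]
r2 m[φ6→X0] = [4, 7]
r2 m[X6→φ0] = [810, 729]
r2 m[X6→φ1] = [324, 243]
r2 m[X6→φ2] = [540, 243]
r2 m[X6→φ4] = [810, 243]
r2 m[X0→φ1] = [4, 7]
r2 m[X0→φ6] = [11, 13]
r2 m[X14→φ5] = [1, 1]
r2 m[X11→φ2] = [6, 12]
r2 m[X11→φ5] = [4, 14]
r2 m[X3→φ4] = [1, 1]
r2 m[X2→φ0] = [10, 17]
r2 m[X2→φ3] = [4, 5]
r2 m[X5→φ3] = [1, 1]
r3 m[φ0→X6] = [88, 37]
r3 m[φ0→X2] = [3078, 3969]
r3 m[φ1→X6] = [78, 57]
r3 m[φ1→X0] = [3402, 3645]
r3 m[φ2→X6] = [90, 102]
r3 m[φ2→X11] = [1863, 5184]
r3 m[φ3→X2] = [10, 17]
r3 m[φ3→X5] = [52, 73]
r3 m[φ4→X6] = [6, 9]
r3 m[φ4→X3] = [1053, 5994]
r3 m[φ5→X14] = [82, 110]
r3 m[φ5→X11] = [6, 12]
r3 m[φ6→X0] = [4, 7]
r3 m[X6→φ0] = [810, 729]
r3 m[X6→φ1] = [324, 243]
r3 m[X6→φ2] = [540, 243]
r3 m[X6→φ4] = [810, 243]
r3 m[X0→φ1] = [4, 7]
r3 m[X0→φ6] = [11, 13]
r3 m[X14→φ5] = [1, 1]
r3 m[X11→φ2] = [6, 12]
r3 m[X11→φ5] = [4, 14]
r3 m[X3→φ4] = [1, 1]
r3 m[X2→φ0] = [10, 17]
r3 m[X2→φ3] = [4, 5]
r3 m[X5→φ3] = [1, 1]
r4 m[φ0→X6] = [88, 37]
r4 m[φ0→X2] = [3078, 3969]
r4 m[φ1→X6] = [78, 57]
r4 m[φ1→X0] = [3402, 3645]
r4 m[φ2→X6] = [90, 102]
r4 m[φ2→X11] = [1863, 5184]
r4 m[φ3→X2] = [10, 17]
r4 m[φ3→X5] = [52, 73]
r4 m[φ4→X6] = [6, 9]
r4 m[φ4→X3] = [1053, 5994]
r4 m[φ5→X14] = [82, 110]
r4 m[φ5→X11] = [6, 12]
r4 m[φ6→X0] = [4, 7]
r4 m[X6→φ0] = [42120, 52326]
r4 m[X6→φ1] = [47520, 33966]
r4 m[X6→φ2] = [41184, 18981]
r4 m[X6→φ4] = [617760, 215118]
r4 m[X0→φ1] = [4, 7]
r4 m[X0→φ6] = [3402, 3645]
r4 m[X14→φ5] = [1, 1]
r4 m[X11→φ2] = [6, 12]
r4 m[X11→φ5] = [1863, 5184]
r4 m[X3→φ4] = [1, 1]
r4 m[X2→φ0] = [10, 17]
r4 m[X2→φ3] = [3078, 3969]
r4 m[X5→φ3] = [1, 1]
r5 m[φ0→X6] = [88, 37]
r5 m[φ0→X2] = [188892, 220806]
r5 m[φ1→X6] = [78, 57]
r5 m[φ1→X0] = [495612, 522882]
r5 m[φ2→X6] = [90, 102]
r5 m[φ2→X11] = [142533, 398952]
r5 m[φ3→X2] = [10, 17]
r5 m[φ3→X5] = [40986, 57267]
r5 m[φ4→X6] = [6, 9]
r5 m[φ4→X3] = [832878, 4809744]
r5 m[φ5→X14] = [31509, 41877]
r5 m[φ5→X11] = [6, 12]
r5 m[φ6→X0] = [4, 7]
r5 m[X6→φ0] = [42120, 52326]
r5 m[X6→φ1] = [47520, 33966]
r5 m[X6→φ2] = [41184, 18981]
r5 m[X6→φ4] = [617760, 215118]
r5 m[X0→φ1] = [4, 7]
r5 m[X0→φ6] = [3402, 3645]
r5 m[X14→φ5] = [1, 1]
r5 m[X11→φ2] = [6, 12]
r5 m[X11→φ5] = [1863, 5184]
r5 m[X3→φ4] = [1, 1]
r5 m[X2→φ0] = [10, 17]
r5 m[X2→φ3] = [3078, 3969]
r5 m[X5→φ3] = [1, 1]
r6 m[φ0→X6] = [88, 37]
r6 m[φ0→X2] = [188892, 220806]
r6 m[φ1→X6] = [78, 57]
r6 m[φ1→X0] = [495612, 522882]
r6 m[φ2→X6] = [90, 102]
r6 m[φ2→X11] = [142533, 398952]
r6 m[φ3→X2] = [10, 17]
r6 m[φ3→X5] = [40986, 57267]
r6 m[φ4→X6] = [6, 9]
r6 m[φ4→X3] = [832878, 4809744]
r6 m[φ5→X14] = [31509, 41877]
r6 m[φ5→X11] = [6, 12]
r6 m[φ6→X0] = [4, 7]
r6 m[X6→φ0] = [42120, 52326]
r6 m[X6→φ1] = [47520, 33966]
r6 m[X6→φ2] = [41184, 18981]
r6 m[X6→φ4] = [617760, 215118]
r6 m[X0→φ1] = [4, 7]
r6 m[X0→φ6] = [495612, 522882]
r6 m[X14→φ5] = [1, 1]
r6 m[X11→φ2] = [6, 12]
r6 m[X11→φ5] = [142533, 398952]
r6 m[X3→φ4] = [1, 1]
r6 m[X2→φ0] = [10, 17]
r6 m[X2→φ3] = [188892, 220806]
r6 m[X5→φ3] = [1, 1]
r7 m[φ0→X6] = [88, 37]
r7 m[φ0→X2] = [188892, 220806]
r7 m[φ1→X6] = [78, 57]
r7 m[φ1→X0] = [495612, 522882]
r7 m[φ2→X6] = [90, 102]
r7 m[φ2→X11] = [142533, 398952]
r7 m[φ3→X2] = [10, 17]
r7 m[φ3→X5] = [2333124, 3309498]
r7 m[φ4→X6] = [6, 9]
r7 m[φ4→X3] = [832878, 4809744]
r7 m[φ5→X14] = [2422359, 3220263]
r7 m[φ5→X11] = [6, 12]
r7 m[φ6→X0] = [4, 7]
r7 m[X6→φ0] = [42120, 52326]
r7 m[X6→φ1] = [47520, 33966]
r7 m[X6→φ2] = [41184, 18981]
r7 m[X6→φ4] = [617760, 215118]
r7 m[X0→φ1] = [4, 7]
r7 m[X0→φ6] = [495612, 522882]
r7 m[X14→φ5] = [1, 1]
r7 m[X11→φ2] = [6, 12]
r7 m[X11→φ5] = [142533, 398952]
r7 m[X3→φ4] = [1, 1]
r7 m[X2→φ0] = [10, 17]
r7 m[X2→φ3] = [188892, 220806]
r7 m[X5→φ3] = [1, 1]
r8 m[φ0→X6] = [88, 37]
r8 m[φ0→X2] = [188892, 220806]
r8 m[φ1→X6] = [78, 57]
r8 m[φ1→X0] = [495612, 522882]
r8 m[φ2→X6] = [90, 102]
r8 m[φ2→X11] = [142533, 398952]
r8 m[φ3→X2] = [10, 17]
r8 m[φ3→X5] = [2333124, 3309498]
r8 m[φ4→X6] = [6, 9]
r8 m[φ4→X3] = [832878, 4809744]
r8 m[φ5→X14] = [2422359, 3220263]
r8 m[φ5→X11] = [6, 12]
r8 m[φ6→X0] = [4, 7]
r8 m[X6→φ0] = [42120, 52326]
r8 m[X6→φ1] = [47520, 33966]
r8 m[X6→φ2] = [41184, 18981]
r8 m[X6→φ4] = [617760, 215118]
r8 m[X0→φ1] = [4, 7]
r8 m[X0→φ6] = [495612, 522882]
r8 m[X14→φ5] = [1, 1]
r8 m[X11→φ2] = [6, 12]
r8 m[X11→φ5] = [142533, 398952]
r8 m[X3→φ4] = [1, 1]
r8 m[X2→φ0] = [10, 17]
r8 m[X2→φ3] = [188892, 220806]
r8 m[X5→φ3] = [1, 1]
fixed point reached at round 8
b[X11] = ⊗ incoming = [855198, 4787424]

b[X11] = [855198, 4787424]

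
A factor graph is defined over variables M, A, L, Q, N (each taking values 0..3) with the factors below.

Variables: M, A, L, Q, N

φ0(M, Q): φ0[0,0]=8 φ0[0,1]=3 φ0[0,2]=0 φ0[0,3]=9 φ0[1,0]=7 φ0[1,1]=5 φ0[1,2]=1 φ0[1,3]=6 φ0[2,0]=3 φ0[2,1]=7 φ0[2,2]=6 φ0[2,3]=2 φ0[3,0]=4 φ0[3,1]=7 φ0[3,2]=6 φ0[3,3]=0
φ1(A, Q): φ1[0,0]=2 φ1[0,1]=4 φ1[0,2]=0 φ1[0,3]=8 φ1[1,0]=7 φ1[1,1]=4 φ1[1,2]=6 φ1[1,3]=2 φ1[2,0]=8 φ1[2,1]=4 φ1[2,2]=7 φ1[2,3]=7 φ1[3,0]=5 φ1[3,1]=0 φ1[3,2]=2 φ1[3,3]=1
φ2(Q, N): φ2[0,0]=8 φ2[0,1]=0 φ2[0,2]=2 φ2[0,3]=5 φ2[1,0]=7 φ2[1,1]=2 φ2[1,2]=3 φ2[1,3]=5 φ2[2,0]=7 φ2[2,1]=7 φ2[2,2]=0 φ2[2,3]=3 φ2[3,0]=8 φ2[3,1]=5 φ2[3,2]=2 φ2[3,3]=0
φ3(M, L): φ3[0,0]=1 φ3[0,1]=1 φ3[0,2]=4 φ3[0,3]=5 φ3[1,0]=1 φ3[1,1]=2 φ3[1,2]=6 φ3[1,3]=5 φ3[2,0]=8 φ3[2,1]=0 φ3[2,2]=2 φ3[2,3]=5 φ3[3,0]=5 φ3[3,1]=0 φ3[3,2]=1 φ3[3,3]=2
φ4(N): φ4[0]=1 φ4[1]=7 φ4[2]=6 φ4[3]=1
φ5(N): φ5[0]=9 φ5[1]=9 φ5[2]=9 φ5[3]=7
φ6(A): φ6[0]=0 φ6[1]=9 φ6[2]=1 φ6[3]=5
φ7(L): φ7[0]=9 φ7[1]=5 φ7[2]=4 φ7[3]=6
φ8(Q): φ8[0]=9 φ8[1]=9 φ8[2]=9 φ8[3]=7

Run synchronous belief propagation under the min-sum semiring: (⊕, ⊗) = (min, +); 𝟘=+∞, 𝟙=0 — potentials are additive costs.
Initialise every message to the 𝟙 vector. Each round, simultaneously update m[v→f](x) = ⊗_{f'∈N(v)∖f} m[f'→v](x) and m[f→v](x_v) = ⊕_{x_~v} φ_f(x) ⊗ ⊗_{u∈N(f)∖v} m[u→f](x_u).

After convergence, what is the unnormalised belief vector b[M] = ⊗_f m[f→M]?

b[M] = [26, 28, 28, 26]

init: all messages = 𝟙 over 4 values
r1 m[φ0→M] = [0, 1, 2, 0]
r1 m[φ0→Q] = [3, 3, 0, 0]
r1 m[φ1→A] = [0, 2, 4, 0]
r1 m[φ1→Q] = [2, 0, 0, 1]
r1 m[φ2→Q] = [0, 2, 0, 0]
r1 m[φ2→N] = [7, 0, 0, 0]
r1 m[φ3→M] = [1, 1, 0, 0]
r1 m[φ3→L] = [1, 0, 1, 2]
r1 m[φ4→N] = [1, 7, 6, 1]
r1 m[φ5→N] = [9, 9, 9, 7]
r1 m[φ6→A] = [0, 9, 1, 5]
r1 m[φ7→L] = [9, 5, 4, 6]
r1 m[φ8→Q] = [9, 9, 9, 7]
r1 m[M→φ0] = [0, 0, 0, 0]
r1 m[M→φ3] = [0, 0, 0, 0]
r1 m[A→φ1] = [0, 0, 0, 0]
r1 m[A→φ6] = [0, 0, 0, 0]
r1 m[L→φ3] = [0, 0, 0, 0]
r1 m[L→φ7] = [0, 0, 0, 0]
r1 m[Q→φ0] = [0, 0, 0, 0]
r1 m[Q→φ1] = [0, 0, 0, 0]
r1 m[Q→φ2] = [0, 0, 0, 0]
r1 m[Q→φ8] = [0, 0, 0, 0]
r1 m[N→φ2] = [0, 0, 0, 0]
r1 m[N→φ4] = [0, 0, 0, 0]
r1 m[N→φ5] = [0, 0, 0, 0]
r2 m[φ0→M] = [0, 1, 2, 0]
r2 m[φ0→Q] = [3, 3, 0, 0]
r2 m[φ1→A] = [0, 2, 4, 0]
r2 m[φ1→Q] = [2, 0, 0, 1]
r2 m[φ2→Q] = [0, 2, 0, 0]
r2 m[φ2→N] = [7, 0, 0, 0]
r2 m[φ3→M] = [1, 1, 0, 0]
r2 m[φ3→L] = [1, 0, 1, 2]
r2 m[φ4→N] = [1, 7, 6, 1]
r2 m[φ5→N] = [9, 9, 9, 7]
r2 m[φ6→A] = [0, 9, 1, 5]
r2 m[φ7→L] = [9, 5, 4, 6]
r2 m[φ8→Q] = [9, 9, 9, 7]
r2 m[M→φ0] = [1, 1, 0, 0]
r2 m[M→φ3] = [0, 1, 2, 0]
r2 m[A→φ1] = [0, 9, 1, 5]
r2 m[A→φ6] = [0, 2, 4, 0]
r2 m[L→φ3] = [9, 5, 4, 6]
r2 m[L→φ7] = [1, 0, 1, 2]
r2 m[Q→φ0] = [11, 11, 9, 8]
r2 m[Q→φ1] = [12, 14, 9, 7]
r2 m[Q→φ2] = [14, 12, 9, 8]
r2 m[Q→φ8] = [5, 5, 0, 1]
r2 m[N→φ2] = [10, 16, 15, 8]
r2 m[N→φ4] = [16, 9, 9, 7]
r2 m[N→φ5] = [8, 7, 6, 1]
r3 m[φ0→M] = [9, 10, 10, 8]
r3 m[φ0→Q] = [3, 4, 1, 0]
r3 m[φ1→A] = [9, 9, 14, 8]
r3 m[φ1→Q] = [2, 4, 0, 6]
r3 m[φ2→Q] = [13, 13, 11, 8]
r3 m[φ2→N] = [16, 13, 9, 8]
r3 m[φ3→M] = [6, 7, 5, 5]
r3 m[φ3→L] = [1, 0, 1, 2]
r3 m[φ4→N] = [1, 7, 6, 1]
r3 m[φ5→N] = [9, 9, 9, 7]
r3 m[φ6→A] = [0, 9, 1, 5]
r3 m[φ7→L] = [9, 5, 4, 6]
r3 m[φ8→Q] = [9, 9, 9, 7]
r3 m[M→φ0] = [1, 1, 0, 0]
r3 m[M→φ3] = [0, 1, 2, 0]
r3 m[A→φ1] = [0, 9, 1, 5]
r3 m[A→φ6] = [0, 2, 4, 0]
r3 m[L→φ3] = [9, 5, 4, 6]
r3 m[L→φ7] = [1, 0, 1, 2]
r3 m[Q→φ0] = [11, 11, 9, 8]
r3 m[Q→φ1] = [12, 14, 9, 7]
r3 m[Q→φ2] = [14, 12, 9, 8]
r3 m[Q→φ8] = [5, 5, 0, 1]
r3 m[N→φ2] = [10, 16, 15, 8]
r3 m[N→φ4] = [16, 9, 9, 7]
r3 m[N→φ5] = [8, 7, 6, 1]
r4 m[φ0→M] = [9, 10, 10, 8]
r4 m[φ0→Q] = [3, 4, 1, 0]
r4 m[φ1→A] = [9, 9, 14, 8]
r4 m[φ1→Q] = [2, 4, 0, 6]
r4 m[φ2→Q] = [13, 13, 11, 8]
r4 m[φ2→N] = [16, 13, 9, 8]
r4 m[φ3→M] = [6, 7, 5, 5]
r4 m[φ3→L] = [1, 0, 1, 2]
r4 m[φ4→N] = [1, 7, 6, 1]
r4 m[φ5→N] = [9, 9, 9, 7]
r4 m[φ6→A] = [0, 9, 1, 5]
r4 m[φ7→L] = [9, 5, 4, 6]
r4 m[φ8→Q] = [9, 9, 9, 7]
r4 m[M→φ0] = [6, 7, 5, 5]
r4 m[M→φ3] = [9, 10, 10, 8]
r4 m[A→φ1] = [0, 9, 1, 5]
r4 m[A→φ6] = [9, 9, 14, 8]
r4 m[L→φ3] = [9, 5, 4, 6]
r4 m[L→φ7] = [1, 0, 1, 2]
r4 m[Q→φ0] = [24, 26, 20, 21]
r4 m[Q→φ1] = [25, 26, 21, 15]
r4 m[Q→φ2] = [14, 17, 10, 13]
r4 m[Q→φ8] = [18, 21, 12, 14]
r4 m[N→φ2] = [10, 16, 15, 8]
r4 m[N→φ4] = [25, 22, 18, 15]
r4 m[N→φ5] = [17, 20, 15, 9]
r5 m[φ0→M] = [20, 21, 23, 21]
r5 m[φ0→Q] = [8, 9, 6, 5]
r5 m[φ1→A] = [21, 17, 22, 16]
r5 m[φ1→Q] = [2, 4, 0, 6]
r5 m[φ2→Q] = [13, 13, 11, 8]
r5 m[φ2→N] = [17, 14, 10, 13]
r5 m[φ3→M] = [6, 7, 5, 5]
r5 m[φ3→L] = [10, 8, 9, 10]
r5 m[φ4→N] = [1, 7, 6, 1]
r5 m[φ5→N] = [9, 9, 9, 7]
r5 m[φ6→A] = [0, 9, 1, 5]
r5 m[φ7→L] = [9, 5, 4, 6]
r5 m[φ8→Q] = [9, 9, 9, 7]
r5 m[M→φ0] = [6, 7, 5, 5]
r5 m[M→φ3] = [9, 10, 10, 8]
r5 m[A→φ1] = [0, 9, 1, 5]
r5 m[A→φ6] = [9, 9, 14, 8]
r5 m[L→φ3] = [9, 5, 4, 6]
r5 m[L→φ7] = [1, 0, 1, 2]
r5 m[Q→φ0] = [24, 26, 20, 21]
r5 m[Q→φ1] = [25, 26, 21, 15]
r5 m[Q→φ2] = [14, 17, 10, 13]
r5 m[Q→φ8] = [18, 21, 12, 14]
r5 m[N→φ2] = [10, 16, 15, 8]
r5 m[N→φ4] = [25, 22, 18, 15]
r5 m[N→φ5] = [17, 20, 15, 9]
r6 m[φ0→M] = [20, 21, 23, 21]
r6 m[φ0→Q] = [8, 9, 6, 5]
r6 m[φ1→A] = [21, 17, 22, 16]
r6 m[φ1→Q] = [2, 4, 0, 6]
r6 m[φ2→Q] = [13, 13, 11, 8]
r6 m[φ2→N] = [17, 14, 10, 13]
r6 m[φ3→M] = [6, 7, 5, 5]
r6 m[φ3→L] = [10, 8, 9, 10]
r6 m[φ4→N] = [1, 7, 6, 1]
r6 m[φ5→N] = [9, 9, 9, 7]
r6 m[φ6→A] = [0, 9, 1, 5]
r6 m[φ7→L] = [9, 5, 4, 6]
r6 m[φ8→Q] = [9, 9, 9, 7]
r6 m[M→φ0] = [6, 7, 5, 5]
r6 m[M→φ3] = [20, 21, 23, 21]
r6 m[A→φ1] = [0, 9, 1, 5]
r6 m[A→φ6] = [21, 17, 22, 16]
r6 m[L→φ3] = [9, 5, 4, 6]
r6 m[L→φ7] = [10, 8, 9, 10]
r6 m[Q→φ0] = [24, 26, 20, 21]
r6 m[Q→φ1] = [30, 31, 26, 20]
r6 m[Q→φ2] = [19, 22, 15, 18]
r6 m[Q→φ8] = [23, 26, 17, 19]
r6 m[N→φ2] = [10, 16, 15, 8]
r6 m[N→φ4] = [26, 23, 19, 20]
r6 m[N→φ5] = [18, 21, 16, 14]
r7 m[φ0→M] = [20, 21, 23, 21]
r7 m[φ0→Q] = [8, 9, 6, 5]
r7 m[φ1→A] = [26, 22, 27, 21]
r7 m[φ1→Q] = [2, 4, 0, 6]
r7 m[φ2→Q] = [13, 13, 11, 8]
r7 m[φ2→N] = [22, 19, 15, 18]
r7 m[φ3→M] = [6, 7, 5, 5]
r7 m[φ3→L] = [21, 21, 22, 23]
r7 m[φ4→N] = [1, 7, 6, 1]
r7 m[φ5→N] = [9, 9, 9, 7]
r7 m[φ6→A] = [0, 9, 1, 5]
r7 m[φ7→L] = [9, 5, 4, 6]
r7 m[φ8→Q] = [9, 9, 9, 7]
r7 m[M→φ0] = [6, 7, 5, 5]
r7 m[M→φ3] = [20, 21, 23, 21]
r7 m[A→φ1] = [0, 9, 1, 5]
r7 m[A→φ6] = [21, 17, 22, 16]
r7 m[L→φ3] = [9, 5, 4, 6]
r7 m[L→φ7] = [10, 8, 9, 10]
r7 m[Q→φ0] = [24, 26, 20, 21]
r7 m[Q→φ1] = [30, 31, 26, 20]
r7 m[Q→φ2] = [19, 22, 15, 18]
r7 m[Q→φ8] = [23, 26, 17, 19]
r7 m[N→φ2] = [10, 16, 15, 8]
r7 m[N→φ4] = [26, 23, 19, 20]
r7 m[N→φ5] = [18, 21, 16, 14]
r8 m[φ0→M] = [20, 21, 23, 21]
r8 m[φ0→Q] = [8, 9, 6, 5]
r8 m[φ1→A] = [26, 22, 27, 21]
r8 m[φ1→Q] = [2, 4, 0, 6]
r8 m[φ2→Q] = [13, 13, 11, 8]
r8 m[φ2→N] = [22, 19, 15, 18]
r8 m[φ3→M] = [6, 7, 5, 5]
r8 m[φ3→L] = [21, 21, 22, 23]
r8 m[φ4→N] = [1, 7, 6, 1]
r8 m[φ5→N] = [9, 9, 9, 7]
r8 m[φ6→A] = [0, 9, 1, 5]
r8 m[φ7→L] = [9, 5, 4, 6]
r8 m[φ8→Q] = [9, 9, 9, 7]
r8 m[M→φ0] = [6, 7, 5, 5]
r8 m[M→φ3] = [20, 21, 23, 21]
r8 m[A→φ1] = [0, 9, 1, 5]
r8 m[A→φ6] = [26, 22, 27, 21]
r8 m[L→φ3] = [9, 5, 4, 6]
r8 m[L→φ7] = [21, 21, 22, 23]
r8 m[Q→φ0] = [24, 26, 20, 21]
r8 m[Q→φ1] = [30, 31, 26, 20]
r8 m[Q→φ2] = [19, 22, 15, 18]
r8 m[Q→φ8] = [23, 26, 17, 19]
r8 m[N→φ2] = [10, 16, 15, 8]
r8 m[N→φ4] = [31, 28, 24, 25]
r8 m[N→φ5] = [23, 26, 21, 19]
r9 m[φ0→M] = [20, 21, 23, 21]
r9 m[φ0→Q] = [8, 9, 6, 5]
r9 m[φ1→A] = [26, 22, 27, 21]
r9 m[φ1→Q] = [2, 4, 0, 6]
r9 m[φ2→Q] = [13, 13, 11, 8]
r9 m[φ2→N] = [22, 19, 15, 18]
r9 m[φ3→M] = [6, 7, 5, 5]
r9 m[φ3→L] = [21, 21, 22, 23]
r9 m[φ4→N] = [1, 7, 6, 1]
r9 m[φ5→N] = [9, 9, 9, 7]
r9 m[φ6→A] = [0, 9, 1, 5]
r9 m[φ7→L] = [9, 5, 4, 6]
r9 m[φ8→Q] = [9, 9, 9, 7]
r9 m[M→φ0] = [6, 7, 5, 5]
r9 m[M→φ3] = [20, 21, 23, 21]
r9 m[A→φ1] = [0, 9, 1, 5]
r9 m[A→φ6] = [26, 22, 27, 21]
r9 m[L→φ3] = [9, 5, 4, 6]
r9 m[L→φ7] = [21, 21, 22, 23]
r9 m[Q→φ0] = [24, 26, 20, 21]
r9 m[Q→φ1] = [30, 31, 26, 20]
r9 m[Q→φ2] = [19, 22, 15, 18]
r9 m[Q→φ8] = [23, 26, 17, 19]
r9 m[N→φ2] = [10, 16, 15, 8]
r9 m[N→φ4] = [31, 28, 24, 25]
r9 m[N→φ5] = [23, 26, 21, 19]
fixed point reached at round 9
b[M] = ⊗ incoming = [26, 28, 28, 26]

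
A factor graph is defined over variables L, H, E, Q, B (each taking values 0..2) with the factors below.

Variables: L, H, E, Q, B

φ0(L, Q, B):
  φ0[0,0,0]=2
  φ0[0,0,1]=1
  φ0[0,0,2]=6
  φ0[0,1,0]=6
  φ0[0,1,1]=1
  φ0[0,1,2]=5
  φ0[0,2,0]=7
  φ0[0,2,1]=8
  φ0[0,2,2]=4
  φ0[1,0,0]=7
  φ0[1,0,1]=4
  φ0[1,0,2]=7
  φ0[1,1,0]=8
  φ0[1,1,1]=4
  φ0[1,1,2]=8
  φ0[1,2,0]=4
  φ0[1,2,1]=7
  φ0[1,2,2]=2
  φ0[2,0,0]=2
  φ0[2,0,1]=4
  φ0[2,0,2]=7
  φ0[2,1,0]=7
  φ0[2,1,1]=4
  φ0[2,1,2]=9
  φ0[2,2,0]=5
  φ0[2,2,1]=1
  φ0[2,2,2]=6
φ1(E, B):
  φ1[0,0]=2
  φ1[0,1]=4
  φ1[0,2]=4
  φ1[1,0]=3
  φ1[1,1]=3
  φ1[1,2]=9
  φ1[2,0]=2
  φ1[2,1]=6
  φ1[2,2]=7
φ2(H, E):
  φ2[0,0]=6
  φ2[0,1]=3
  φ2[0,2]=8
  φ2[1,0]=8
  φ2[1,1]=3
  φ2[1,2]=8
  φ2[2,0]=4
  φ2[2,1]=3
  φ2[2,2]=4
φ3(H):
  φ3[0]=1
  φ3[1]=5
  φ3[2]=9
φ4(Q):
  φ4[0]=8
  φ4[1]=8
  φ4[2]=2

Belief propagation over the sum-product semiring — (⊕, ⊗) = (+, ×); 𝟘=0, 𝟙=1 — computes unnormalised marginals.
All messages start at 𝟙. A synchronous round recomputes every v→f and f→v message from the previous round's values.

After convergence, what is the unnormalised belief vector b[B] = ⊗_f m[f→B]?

b[B] = [134496, 170192, 475560]

init: all messages = 𝟙 over 3 values
r1 m[φ0→L] = [40, 51, 45]
r1 m[φ0→Q] = [40, 52, 44]
r1 m[φ0→B] = [48, 34, 54]
r1 m[φ1→E] = [10, 15, 15]
r1 m[φ1→B] = [7, 13, 20]
r1 m[φ2→H] = [17, 19, 11]
r1 m[φ2→E] = [18, 9, 20]
r1 m[φ3→H] = [1, 5, 9]
r1 m[φ4→Q] = [8, 8, 2]
r1 m[L→φ0] = [1, 1, 1]
r1 m[H→φ2] = [1, 1, 1]
r1 m[H→φ3] = [1, 1, 1]
r1 m[E→φ1] = [1, 1, 1]
r1 m[E→φ2] = [1, 1, 1]
r1 m[Q→φ0] = [1, 1, 1]
r1 m[Q→φ4] = [1, 1, 1]
r1 m[B→φ0] = [1, 1, 1]
r1 m[B→φ1] = [1, 1, 1]
r2 m[φ0→L] = [40, 51, 45]
r2 m[φ0→Q] = [40, 52, 44]
r2 m[φ0→B] = [48, 34, 54]
r2 m[φ1→E] = [10, 15, 15]
r2 m[φ1→B] = [7, 13, 20]
r2 m[φ2→H] = [17, 19, 11]
r2 m[φ2→E] = [18, 9, 20]
r2 m[φ3→H] = [1, 5, 9]
r2 m[φ4→Q] = [8, 8, 2]
r2 m[L→φ0] = [1, 1, 1]
r2 m[H→φ2] = [1, 5, 9]
r2 m[H→φ3] = [17, 19, 11]
r2 m[E→φ1] = [18, 9, 20]
r2 m[E→φ2] = [10, 15, 15]
r2 m[Q→φ0] = [8, 8, 2]
r2 m[Q→φ4] = [40, 52, 44]
r2 m[B→φ0] = [7, 13, 20]
r2 m[B→φ1] = [48, 34, 54]
r3 m[φ0→L] = [2882, 4390, 4232]
r3 m[φ0→Q] = [594, 704, 560]
r3 m[φ0→B] = [288, 176, 360]
r3 m[φ1→E] = [448, 732, 678]
r3 m[φ1→B] = [103, 219, 293]
r3 m[φ2→H] = [225, 245, 145]
r3 m[φ2→E] = [82, 45, 84]
r3 m[φ3→H] = [1, 5, 9]
r3 m[φ4→Q] = [8, 8, 2]
r3 m[L→φ0] = [1, 1, 1]
r3 m[H→φ2] = [1, 5, 9]
r3 m[H→φ3] = [17, 19, 11]
r3 m[E→φ1] = [18, 9, 20]
r3 m[E→φ2] = [10, 15, 15]
r3 m[Q→φ0] = [8, 8, 2]
r3 m[Q→φ4] = [40, 52, 44]
r3 m[B→φ0] = [7, 13, 20]
r3 m[B→φ1] = [48, 34, 54]
r4 m[φ0→L] = [2882, 4390, 4232]
r4 m[φ0→Q] = [594, 704, 560]
r4 m[φ0→B] = [288, 176, 360]
r4 m[φ1→E] = [448, 732, 678]
r4 m[φ1→B] = [103, 219, 293]
r4 m[φ2→H] = [225, 245, 145]
r4 m[φ2→E] = [82, 45, 84]
r4 m[φ3→H] = [1, 5, 9]
r4 m[φ4→Q] = [8, 8, 2]
r4 m[L→φ0] = [1, 1, 1]
r4 m[H→φ2] = [1, 5, 9]
r4 m[H→φ3] = [225, 245, 145]
r4 m[E→φ1] = [82, 45, 84]
r4 m[E→φ2] = [448, 732, 678]
r4 m[Q→φ0] = [8, 8, 2]
r4 m[Q→φ4] = [594, 704, 560]
r4 m[B→φ0] = [103, 219, 293]
r4 m[B→φ1] = [288, 176, 360]
r5 m[φ0→L] = [43170, 66598, 63920]
r5 m[φ0→Q] = [8964, 10580, 8668]
r5 m[φ0→B] = [288, 176, 360]
r5 m[φ1→E] = [2720, 4632, 4152]
r5 m[φ1→B] = [467, 967, 1321]
r5 m[φ2→H] = [10308, 11204, 6700]
r5 m[φ2→E] = [82, 45, 84]
r5 m[φ3→H] = [1, 5, 9]
r5 m[φ4→Q] = [8, 8, 2]
r5 m[L→φ0] = [1, 1, 1]
r5 m[H→φ2] = [1, 5, 9]
r5 m[H→φ3] = [225, 245, 145]
r5 m[E→φ1] = [82, 45, 84]
r5 m[E→φ2] = [448, 732, 678]
r5 m[Q→φ0] = [8, 8, 2]
r5 m[Q→φ4] = [594, 704, 560]
r5 m[B→φ0] = [103, 219, 293]
r5 m[B→φ1] = [288, 176, 360]
r6 m[φ0→L] = [43170, 66598, 63920]
r6 m[φ0→Q] = [8964, 10580, 8668]
r6 m[φ0→B] = [288, 176, 360]
r6 m[φ1→E] = [2720, 4632, 4152]
r6 m[φ1→B] = [467, 967, 1321]
r6 m[φ2→H] = [10308, 11204, 6700]
r6 m[φ2→E] = [82, 45, 84]
r6 m[φ3→H] = [1, 5, 9]
r6 m[φ4→Q] = [8, 8, 2]
r6 m[L→φ0] = [1, 1, 1]
r6 m[H→φ2] = [1, 5, 9]
r6 m[H→φ3] = [10308, 11204, 6700]
r6 m[E→φ1] = [82, 45, 84]
r6 m[E→φ2] = [2720, 4632, 4152]
r6 m[Q→φ0] = [8, 8, 2]
r6 m[Q→φ4] = [8964, 10580, 8668]
r6 m[B→φ0] = [467, 967, 1321]
r6 m[B→φ1] = [288, 176, 360]
r7 m[φ0→L] = [194186, 299006, 287056]
r7 m[φ0→Q] = [40260, 47572, 38796]
r7 m[φ0→B] = [288, 176, 360]
r7 m[φ1→E] = [2720, 4632, 4152]
r7 m[φ1→B] = [467, 967, 1321]
r7 m[φ2→H] = [63432, 68872, 41384]
r7 m[φ2→E] = [82, 45, 84]
r7 m[φ3→H] = [1, 5, 9]
r7 m[φ4→Q] = [8, 8, 2]
r7 m[L→φ0] = [1, 1, 1]
r7 m[H→φ2] = [1, 5, 9]
r7 m[H→φ3] = [10308, 11204, 6700]
r7 m[E→φ1] = [82, 45, 84]
r7 m[E→φ2] = [2720, 4632, 4152]
r7 m[Q→φ0] = [8, 8, 2]
r7 m[Q→φ4] = [8964, 10580, 8668]
r7 m[B→φ0] = [467, 967, 1321]
r7 m[B→φ1] = [288, 176, 360]
r8 m[φ0→L] = [194186, 299006, 287056]
r8 m[φ0→Q] = [40260, 47572, 38796]
r8 m[φ0→B] = [288, 176, 360]
r8 m[φ1→E] = [2720, 4632, 4152]
r8 m[φ1→B] = [467, 967, 1321]
r8 m[φ2→H] = [63432, 68872, 41384]
r8 m[φ2→E] = [82, 45, 84]
r8 m[φ3→H] = [1, 5, 9]
r8 m[φ4→Q] = [8, 8, 2]
r8 m[L→φ0] = [1, 1, 1]
r8 m[H→φ2] = [1, 5, 9]
r8 m[H→φ3] = [63432, 68872, 41384]
r8 m[E→φ1] = [82, 45, 84]
r8 m[E→φ2] = [2720, 4632, 4152]
r8 m[Q→φ0] = [8, 8, 2]
r8 m[Q→φ4] = [40260, 47572, 38796]
r8 m[B→φ0] = [467, 967, 1321]
r8 m[B→φ1] = [288, 176, 360]
r9 m[φ0→L] = [194186, 299006, 287056]
r9 m[φ0→Q] = [40260, 47572, 38796]
r9 m[φ0→B] = [288, 176, 360]
r9 m[φ1→E] = [2720, 4632, 4152]
r9 m[φ1→B] = [467, 967, 1321]
r9 m[φ2→H] = [63432, 68872, 41384]
r9 m[φ2→E] = [82, 45, 84]
r9 m[φ3→H] = [1, 5, 9]
r9 m[φ4→Q] = [8, 8, 2]
r9 m[L→φ0] = [1, 1, 1]
r9 m[H→φ2] = [1, 5, 9]
r9 m[H→φ3] = [63432, 68872, 41384]
r9 m[E→φ1] = [82, 45, 84]
r9 m[E→φ2] = [2720, 4632, 4152]
r9 m[Q→φ0] = [8, 8, 2]
r9 m[Q→φ4] = [40260, 47572, 38796]
r9 m[B→φ0] = [467, 967, 1321]
r9 m[B→φ1] = [288, 176, 360]
fixed point reached at round 9
b[B] = ⊗ incoming = [134496, 170192, 475560]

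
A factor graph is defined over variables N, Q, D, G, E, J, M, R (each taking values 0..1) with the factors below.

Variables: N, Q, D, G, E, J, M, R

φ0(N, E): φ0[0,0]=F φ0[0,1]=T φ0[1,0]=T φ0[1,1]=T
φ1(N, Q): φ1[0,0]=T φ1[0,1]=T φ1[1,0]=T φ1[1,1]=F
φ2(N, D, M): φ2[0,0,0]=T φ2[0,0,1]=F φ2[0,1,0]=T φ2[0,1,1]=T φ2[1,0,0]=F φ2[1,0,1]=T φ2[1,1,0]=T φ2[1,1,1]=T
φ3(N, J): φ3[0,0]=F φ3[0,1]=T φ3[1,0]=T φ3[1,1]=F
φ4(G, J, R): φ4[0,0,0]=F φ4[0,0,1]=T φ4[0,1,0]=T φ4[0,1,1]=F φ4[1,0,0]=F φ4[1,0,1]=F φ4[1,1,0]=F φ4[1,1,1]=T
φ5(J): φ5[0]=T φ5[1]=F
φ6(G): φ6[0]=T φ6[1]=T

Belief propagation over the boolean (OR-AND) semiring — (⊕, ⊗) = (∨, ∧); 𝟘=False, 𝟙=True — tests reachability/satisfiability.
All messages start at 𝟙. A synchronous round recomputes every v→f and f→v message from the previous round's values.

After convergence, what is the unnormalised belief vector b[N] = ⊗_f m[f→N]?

init: all messages = 𝟙 over 2 values
r1 m[φ0→N] = [T, T]
r1 m[φ0→E] = [T, T]
r1 m[φ1→N] = [T, T]
r1 m[φ1→Q] = [T, T]
r1 m[φ2→N] = [T, T]
r1 m[φ2→D] = [T, T]
r1 m[φ2→M] = [T, T]
r1 m[φ3→N] = [T, T]
r1 m[φ3→J] = [T, T]
r1 m[φ4→G] = [T, T]
r1 m[φ4→J] = [T, T]
r1 m[φ4→R] = [T, T]
r1 m[φ5→J] = [T, F]
r1 m[φ6→G] = [T, T]
r1 m[N→φ0] = [T, T]
r1 m[N→φ1] = [T, T]
r1 m[N→φ2] = [T, T]
r1 m[N→φ3] = [T, T]
r1 m[Q→φ1] = [T, T]
r1 m[D→φ2] = [T, T]
r1 m[G→φ4] = [T, T]
r1 m[G→φ6] = [T, T]
r1 m[E→φ0] = [T, T]
r1 m[J→φ3] = [T, T]
r1 m[J→φ4] = [T, T]
r1 m[J→φ5] = [T, T]
r1 m[M→φ2] = [T, T]
r1 m[R→φ4] = [T, T]
r2 m[φ0→N] = [T, T]
r2 m[φ0→E] = [T, T]
r2 m[φ1→N] = [T, T]
r2 m[φ1→Q] = [T, T]
r2 m[φ2→N] = [T, T]
r2 m[φ2→D] = [T, T]
r2 m[φ2→M] = [T, T]
r2 m[φ3→N] = [T, T]
r2 m[φ3→J] = [T, T]
r2 m[φ4→G] = [T, T]
r2 m[φ4→J] = [T, T]
r2 m[φ4→R] = [T, T]
r2 m[φ5→J] = [T, F]
r2 m[φ6→G] = [T, T]
r2 m[N→φ0] = [T, T]
r2 m[N→φ1] = [T, T]
r2 m[N→φ2] = [T, T]
r2 m[N→φ3] = [T, T]
r2 m[Q→φ1] = [T, T]
r2 m[D→φ2] = [T, T]
r2 m[G→φ4] = [T, T]
r2 m[G→φ6] = [T, T]
r2 m[E→φ0] = [T, T]
r2 m[J→φ3] = [T, F]
r2 m[J→φ4] = [T, F]
r2 m[J→φ5] = [T, T]
r2 m[M→φ2] = [T, T]
r2 m[R→φ4] = [T, T]
r3 m[φ0→N] = [T, T]
r3 m[φ0→E] = [T, T]
r3 m[φ1→N] = [T, T]
r3 m[φ1→Q] = [T, T]
r3 m[φ2→N] = [T, T]
r3 m[φ2→D] = [T, T]
r3 m[φ2→M] = [T, T]
r3 m[φ3→N] = [F, T]
r3 m[φ3→J] = [T, T]
r3 m[φ4→G] = [T, F]
r3 m[φ4→J] = [T, T]
r3 m[φ4→R] = [F, T]
r3 m[φ5→J] = [T, F]
r3 m[φ6→G] = [T, T]
r3 m[N→φ0] = [T, T]
r3 m[N→φ1] = [T, T]
r3 m[N→φ2] = [T, T]
r3 m[N→φ3] = [T, T]
r3 m[Q→φ1] = [T, T]
r3 m[D→φ2] = [T, T]
r3 m[G→φ4] = [T, T]
r3 m[G→φ6] = [T, T]
r3 m[E→φ0] = [T, T]
r3 m[J→φ3] = [T, F]
r3 m[J→φ4] = [T, F]
r3 m[J→φ5] = [T, T]
r3 m[M→φ2] = [T, T]
r3 m[R→φ4] = [T, T]
r4 m[φ0→N] = [T, T]
r4 m[φ0→E] = [T, T]
r4 m[φ1→N] = [T, T]
r4 m[φ1→Q] = [T, T]
r4 m[φ2→N] = [T, T]
r4 m[φ2→D] = [T, T]
r4 m[φ2→M] = [T, T]
r4 m[φ3→N] = [F, T]
r4 m[φ3→J] = [T, T]
r4 m[φ4→G] = [T, F]
r4 m[φ4→J] = [T, T]
r4 m[φ4→R] = [F, T]
r4 m[φ5→J] = [T, F]
r4 m[φ6→G] = [T, T]
r4 m[N→φ0] = [F, T]
r4 m[N→φ1] = [F, T]
r4 m[N→φ2] = [F, T]
r4 m[N→φ3] = [T, T]
r4 m[Q→φ1] = [T, T]
r4 m[D→φ2] = [T, T]
r4 m[G→φ4] = [T, T]
r4 m[G→φ6] = [T, F]
r4 m[E→φ0] = [T, T]
r4 m[J→φ3] = [T, F]
r4 m[J→φ4] = [T, F]
r4 m[J→φ5] = [T, T]
r4 m[M→φ2] = [T, T]
r4 m[R→φ4] = [T, T]
r5 m[φ0→N] = [T, T]
r5 m[φ0→E] = [T, T]
r5 m[φ1→N] = [T, T]
r5 m[φ1→Q] = [T, F]
r5 m[φ2→N] = [T, T]
r5 m[φ2→D] = [T, T]
r5 m[φ2→M] = [T, T]
r5 m[φ3→N] = [F, T]
r5 m[φ3→J] = [T, T]
r5 m[φ4→G] = [T, F]
r5 m[φ4→J] = [T, T]
r5 m[φ4→R] = [F, T]
r5 m[φ5→J] = [T, F]
r5 m[φ6→G] = [T, T]
r5 m[N→φ0] = [F, T]
r5 m[N→φ1] = [F, T]
r5 m[N→φ2] = [F, T]
r5 m[N→φ3] = [T, T]
r5 m[Q→φ1] = [T, T]
r5 m[D→φ2] = [T, T]
r5 m[G→φ4] = [T, T]
r5 m[G→φ6] = [T, F]
r5 m[E→φ0] = [T, T]
r5 m[J→φ3] = [T, F]
r5 m[J→φ4] = [T, F]
r5 m[J→φ5] = [T, T]
r5 m[M→φ2] = [T, T]
r5 m[R→φ4] = [T, T]
r6 m[φ0→N] = [T, T]
r6 m[φ0→E] = [T, T]
r6 m[φ1→N] = [T, T]
r6 m[φ1→Q] = [T, F]
r6 m[φ2→N] = [T, T]
r6 m[φ2→D] = [T, T]
r6 m[φ2→M] = [T, T]
r6 m[φ3→N] = [F, T]
r6 m[φ3→J] = [T, T]
r6 m[φ4→G] = [T, F]
r6 m[φ4→J] = [T, T]
r6 m[φ4→R] = [F, T]
r6 m[φ5→J] = [T, F]
r6 m[φ6→G] = [T, T]
r6 m[N→φ0] = [F, T]
r6 m[N→φ1] = [F, T]
r6 m[N→φ2] = [F, T]
r6 m[N→φ3] = [T, T]
r6 m[Q→φ1] = [T, T]
r6 m[D→φ2] = [T, T]
r6 m[G→φ4] = [T, T]
r6 m[G→φ6] = [T, F]
r6 m[E→φ0] = [T, T]
r6 m[J→φ3] = [T, F]
r6 m[J→φ4] = [T, F]
r6 m[J→φ5] = [T, T]
r6 m[M→φ2] = [T, T]
r6 m[R→φ4] = [T, T]
fixed point reached at round 6
b[N] = ⊗ incoming = [F, T]

b[N] = [F, T]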